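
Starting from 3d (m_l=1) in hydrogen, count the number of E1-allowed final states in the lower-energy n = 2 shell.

2

E1 requires Δl = ±1, so l_f ∈ {1, 3}; with 0 ≤ l_f ≤ n_f−1 = 1, the allowed l_f values are {1}.
For l_f = 1: m_f ∈ {m_i−1, m_i, m_i+1} ∩ [−1, 1] = {0, 1} → 2 states.
Total: 2.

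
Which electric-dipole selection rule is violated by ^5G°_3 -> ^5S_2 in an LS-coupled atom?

the ΔL = 0, ±1 rule

Initial level: S=2, L=4, J=3, parity odd. Final level: S=2, L=0, J=2, parity even.
Parity must change: odd → even — passes.
ΔS = 0: S: 2 → 2 — passes.
ΔL = 0, ±1 (not L=0↔0): L: 4 → 0, ΔL = -4 — fails.
ΔJ = 0, ±1 (not J=0↔0): J: 3 → 2, ΔJ = -1 — passes.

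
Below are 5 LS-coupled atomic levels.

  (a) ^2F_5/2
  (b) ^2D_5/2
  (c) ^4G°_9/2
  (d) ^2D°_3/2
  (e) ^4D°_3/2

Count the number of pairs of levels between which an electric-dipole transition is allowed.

(a)–(b): forbidden (parity).
(a)–(c): forbidden (ΔS, ΔJ).
(a)–(d): allowed.
(a)–(e): forbidden (ΔS).
(b)–(c): forbidden (ΔS, ΔL, ΔJ).
(b)–(d): allowed.
(b)–(e): forbidden (ΔS).
(c)–(d): forbidden (parity, ΔS, ΔL, ΔJ).
(c)–(e): forbidden (parity, ΔL, ΔJ).
(d)–(e): forbidden (parity, ΔS).
Allowed pairs: 2 of 10.

2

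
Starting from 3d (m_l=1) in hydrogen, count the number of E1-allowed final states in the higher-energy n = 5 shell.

E1 requires Δl = ±1, so l_f ∈ {1, 3}; with 0 ≤ l_f ≤ n_f−1 = 4, the allowed l_f values are {1, 3}.
For l_f = 1: m_f ∈ {m_i−1, m_i, m_i+1} ∩ [−1, 1] = {0, 1} → 2 states.
For l_f = 3: m_f ∈ {m_i−1, m_i, m_i+1} ∩ [−3, 3] = {0, 1, 2} → 3 states.
Total: 5.

5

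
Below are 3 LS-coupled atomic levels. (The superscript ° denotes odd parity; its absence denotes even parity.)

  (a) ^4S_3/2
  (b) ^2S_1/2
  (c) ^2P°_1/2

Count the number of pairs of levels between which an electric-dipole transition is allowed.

(a)–(b): forbidden (parity, ΔS, ΔL).
(a)–(c): forbidden (ΔS).
(b)–(c): allowed.
Allowed pairs: 1 of 3.

1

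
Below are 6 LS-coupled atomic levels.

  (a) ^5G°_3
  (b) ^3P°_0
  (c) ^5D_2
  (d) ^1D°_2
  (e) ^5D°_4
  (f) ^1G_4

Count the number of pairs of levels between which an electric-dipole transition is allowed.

(a)–(b): forbidden (parity, ΔS, ΔL, ΔJ).
(a)–(c): forbidden (ΔL).
(a)–(d): forbidden (parity, ΔS, ΔL).
(a)–(e): forbidden (parity, ΔL).
(a)–(f): forbidden (ΔS).
(b)–(c): forbidden (ΔS, ΔJ).
(b)–(d): forbidden (parity, ΔS, ΔJ).
(b)–(e): forbidden (parity, ΔS, ΔJ).
(b)–(f): forbidden (ΔS, ΔL, ΔJ).
(c)–(d): forbidden (ΔS).
(c)–(e): forbidden (ΔJ).
(c)–(f): forbidden (parity, ΔS, ΔL, ΔJ).
(d)–(e): forbidden (parity, ΔS, ΔJ).
(d)–(f): forbidden (ΔL, ΔJ).
(e)–(f): forbidden (ΔS, ΔL).
Allowed pairs: 0 of 15.

0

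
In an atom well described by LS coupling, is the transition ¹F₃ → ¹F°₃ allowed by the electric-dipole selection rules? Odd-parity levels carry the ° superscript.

allowed

Initial level: S=0, L=3, J=3, parity even. Final level: S=0, L=3, J=3, parity odd.
Parity must change: even → odd — passes.
ΔS = 0: S: 0 → 0 — passes.
ΔL = 0, ±1 (not L=0↔0): L: 3 → 3, ΔL = +0 — passes.
ΔJ = 0, ±1 (not J=0↔0): J: 3 → 3, ΔJ = +0 — passes.
All four E1 rules are satisfied.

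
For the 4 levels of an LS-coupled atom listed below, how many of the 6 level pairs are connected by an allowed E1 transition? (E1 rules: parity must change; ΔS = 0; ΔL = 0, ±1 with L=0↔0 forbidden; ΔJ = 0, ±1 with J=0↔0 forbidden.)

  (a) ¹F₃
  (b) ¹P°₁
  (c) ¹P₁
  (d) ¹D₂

2

(a)–(b): forbidden (ΔL, ΔJ).
(a)–(c): forbidden (parity, ΔL, ΔJ).
(a)–(d): forbidden (parity).
(b)–(c): allowed.
(b)–(d): allowed.
(c)–(d): forbidden (parity).
Allowed pairs: 2 of 6.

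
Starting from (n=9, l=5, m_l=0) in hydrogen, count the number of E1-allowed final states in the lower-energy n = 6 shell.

E1 requires Δl = ±1, so l_f ∈ {4, 6}; with 0 ≤ l_f ≤ n_f−1 = 5, the allowed l_f values are {4}.
For l_f = 4: m_f ∈ {m_i−1, m_i, m_i+1} ∩ [−4, 4] = {-1, 0, 1} → 3 states.
Total: 3.

3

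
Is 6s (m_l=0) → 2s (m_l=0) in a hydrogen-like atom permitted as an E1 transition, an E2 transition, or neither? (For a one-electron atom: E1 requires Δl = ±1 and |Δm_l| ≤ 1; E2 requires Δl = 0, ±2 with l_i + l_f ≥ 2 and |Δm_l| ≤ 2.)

neither

Δl = 0 − 0 = +0; l_i + l_f = 0.
Δm_l = +0.
E1 (Δl = ±1, |Δm_l| ≤ 1): not satisfied.
E2 (Δl = 0,±2, l_i+l_f ≥ 2, |Δm_l| ≤ 2): not satisfied.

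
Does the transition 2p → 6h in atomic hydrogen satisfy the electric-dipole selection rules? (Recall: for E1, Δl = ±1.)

l: 1 → 5 (Δl = +4). Δl = ±1 ✗.
The transition is electric-dipole forbidden.

forbidden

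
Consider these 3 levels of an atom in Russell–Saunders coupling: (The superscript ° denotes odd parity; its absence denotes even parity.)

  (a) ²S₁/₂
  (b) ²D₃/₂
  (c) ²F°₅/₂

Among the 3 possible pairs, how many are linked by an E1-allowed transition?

(a)–(b): forbidden (parity, ΔL).
(a)–(c): forbidden (ΔL, ΔJ).
(b)–(c): allowed.
Allowed pairs: 1 of 3.

1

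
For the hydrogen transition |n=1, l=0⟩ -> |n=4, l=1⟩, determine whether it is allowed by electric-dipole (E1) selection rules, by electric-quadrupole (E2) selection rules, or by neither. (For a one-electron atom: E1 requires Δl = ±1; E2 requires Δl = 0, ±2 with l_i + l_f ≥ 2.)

Δl = 1 − 0 = +1; l_i + l_f = 1.
E1 (Δl = ±1): satisfied.
E2 (Δl = 0,±2, l_i+l_f ≥ 2): not satisfied.

E1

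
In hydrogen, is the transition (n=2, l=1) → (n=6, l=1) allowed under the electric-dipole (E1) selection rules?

Δl = 1 − 1 = +0; the E1 rule Δl = ±1 is fails.
The transition is electric-dipole forbidden.

forbidden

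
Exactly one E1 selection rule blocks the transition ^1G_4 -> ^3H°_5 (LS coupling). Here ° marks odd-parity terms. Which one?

the ΔS = 0 rule

Initial level: S=0, L=4, J=4, parity even. Final level: S=1, L=5, J=5, parity odd.
Parity must change: even → odd — ✓.
ΔS = 0: S: 0 → 1 — ✗.
ΔL = 0, ±1 (not L=0↔0): L: 4 → 5, ΔL = +1 — ✓.
ΔJ = 0, ±1 (not J=0↔0): J: 4 → 5, ΔJ = +1 — ✓.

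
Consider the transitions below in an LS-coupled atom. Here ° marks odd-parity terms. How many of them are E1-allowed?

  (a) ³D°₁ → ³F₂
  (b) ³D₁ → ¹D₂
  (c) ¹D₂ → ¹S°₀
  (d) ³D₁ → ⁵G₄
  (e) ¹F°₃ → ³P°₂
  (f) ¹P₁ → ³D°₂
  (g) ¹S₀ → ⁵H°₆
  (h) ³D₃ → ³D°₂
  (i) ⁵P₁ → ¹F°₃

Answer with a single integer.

(a) allowed
(b) forbidden (parity, ΔS fail)
(c) forbidden (ΔL, ΔJ fail)
(d) forbidden (parity, ΔS, ΔL, ΔJ fail)
(e) forbidden (parity, ΔS, ΔL fail)
(f) forbidden (ΔS fails)
(g) forbidden (ΔS, ΔL, ΔJ fail)
(h) allowed
(i) forbidden (ΔS, ΔL, ΔJ fail)
Total allowed: 2 of 9.

2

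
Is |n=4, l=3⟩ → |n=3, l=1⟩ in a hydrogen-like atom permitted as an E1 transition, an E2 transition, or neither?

Δl = 1 − 3 = -2; l_i + l_f = 4.
E1 (Δl = ±1): not satisfied.
E2 (Δl = 0,±2, l_i+l_f ≥ 2): satisfied.

E2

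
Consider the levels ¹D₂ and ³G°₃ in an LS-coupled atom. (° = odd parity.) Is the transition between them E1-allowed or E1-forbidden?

Initial level: S=0, L=2, J=2, parity even. Final level: S=1, L=4, J=3, parity odd.
Parity must change: even → odd — passes.
ΔS = 0: S: 0 → 1 — fails.
ΔL = 0, ±1 (not L=0↔0): L: 2 → 4, ΔL = +2 — fails.
ΔJ = 0, ±1 (not J=0↔0): J: 2 → 3, ΔJ = +1 — passes.
Rule(s) violated: ΔS, ΔL.

forbidden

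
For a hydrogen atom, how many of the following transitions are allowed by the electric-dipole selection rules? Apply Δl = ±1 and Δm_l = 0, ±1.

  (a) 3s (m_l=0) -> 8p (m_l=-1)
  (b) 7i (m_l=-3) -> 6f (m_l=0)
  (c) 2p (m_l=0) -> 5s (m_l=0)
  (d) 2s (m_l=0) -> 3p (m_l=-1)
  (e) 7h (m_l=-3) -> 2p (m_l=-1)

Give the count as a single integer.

(a) allowed
(b) forbidden — Δl = -3 (E1 requires Δl = ±1); Δm_l = +3 (E1 requires Δm_l = 0, ±1)
(c) allowed
(d) allowed
(e) forbidden — Δl = -4 (E1 requires Δl = ±1); Δm_l = +2 (E1 requires Δm_l = 0, ±1)
Total allowed: 3 of 5.

3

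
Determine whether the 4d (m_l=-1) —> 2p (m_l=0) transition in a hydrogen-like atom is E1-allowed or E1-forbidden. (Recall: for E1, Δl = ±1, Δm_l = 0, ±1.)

allowed

Initial l = 2, final l = 1, so Δl = -1. E1 requires Δl = ±1: ok.
Δm_l = 0 − (-1) = +1. E1 requires Δm_l = 0, ±1: ok.
All E1 selection rules are satisfied.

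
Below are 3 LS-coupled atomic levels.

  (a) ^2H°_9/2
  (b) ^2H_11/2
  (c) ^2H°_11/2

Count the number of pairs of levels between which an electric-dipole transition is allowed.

(a)–(b): allowed.
(a)–(c): forbidden (parity).
(b)–(c): allowed.
Allowed pairs: 2 of 3.

2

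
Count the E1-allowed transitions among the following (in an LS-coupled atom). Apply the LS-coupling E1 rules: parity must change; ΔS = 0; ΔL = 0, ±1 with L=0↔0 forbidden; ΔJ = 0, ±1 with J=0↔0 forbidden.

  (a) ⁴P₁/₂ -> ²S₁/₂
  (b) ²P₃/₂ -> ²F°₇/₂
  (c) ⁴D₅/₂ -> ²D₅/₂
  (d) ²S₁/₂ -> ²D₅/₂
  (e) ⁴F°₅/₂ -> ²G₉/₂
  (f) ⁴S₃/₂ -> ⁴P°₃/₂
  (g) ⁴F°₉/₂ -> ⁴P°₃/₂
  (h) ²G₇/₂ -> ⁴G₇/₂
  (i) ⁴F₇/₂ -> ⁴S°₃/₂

1

(a) forbidden (parity, ΔS fail)
(b) forbidden (ΔL, ΔJ fail)
(c) forbidden (parity, ΔS fail)
(d) forbidden (parity, ΔL, ΔJ fail)
(e) forbidden (ΔS, ΔJ fail)
(f) allowed
(g) forbidden (parity, ΔL, ΔJ fail)
(h) forbidden (parity, ΔS fail)
(i) forbidden (ΔL, ΔJ fail)
Total allowed: 1 of 9.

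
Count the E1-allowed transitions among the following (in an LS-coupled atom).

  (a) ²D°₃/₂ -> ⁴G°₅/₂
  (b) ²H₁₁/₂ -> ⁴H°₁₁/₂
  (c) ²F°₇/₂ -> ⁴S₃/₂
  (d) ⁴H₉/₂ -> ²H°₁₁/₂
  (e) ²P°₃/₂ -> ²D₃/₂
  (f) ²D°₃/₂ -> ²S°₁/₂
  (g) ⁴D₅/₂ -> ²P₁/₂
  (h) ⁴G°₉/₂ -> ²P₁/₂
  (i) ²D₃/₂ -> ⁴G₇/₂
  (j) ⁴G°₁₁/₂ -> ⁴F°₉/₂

(a) forbidden (parity, ΔS, ΔL fail)
(b) forbidden (ΔS fails)
(c) forbidden (ΔS, ΔL, ΔJ fail)
(d) forbidden (ΔS fails)
(e) allowed
(f) forbidden (parity, ΔL fail)
(g) forbidden (parity, ΔS, ΔJ fail)
(h) forbidden (ΔS, ΔL, ΔJ fail)
(i) forbidden (parity, ΔS, ΔL, ΔJ fail)
(j) forbidden (parity fails)
Total allowed: 1 of 10.

1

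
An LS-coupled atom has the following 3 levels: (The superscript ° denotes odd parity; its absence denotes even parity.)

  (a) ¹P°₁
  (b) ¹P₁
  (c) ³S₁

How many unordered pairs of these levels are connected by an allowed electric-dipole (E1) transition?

1

(a)–(b): allowed.
(a)–(c): forbidden (ΔS).
(b)–(c): forbidden (parity, ΔS).
Allowed pairs: 1 of 3.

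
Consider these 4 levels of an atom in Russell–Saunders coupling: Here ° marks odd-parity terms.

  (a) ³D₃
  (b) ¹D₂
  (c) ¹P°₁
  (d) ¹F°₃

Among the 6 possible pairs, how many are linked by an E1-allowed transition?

2

(a)–(b): forbidden (parity, ΔS).
(a)–(c): forbidden (ΔS, ΔJ).
(a)–(d): forbidden (ΔS).
(b)–(c): allowed.
(b)–(d): allowed.
(c)–(d): forbidden (parity, ΔL, ΔJ).
Allowed pairs: 2 of 6.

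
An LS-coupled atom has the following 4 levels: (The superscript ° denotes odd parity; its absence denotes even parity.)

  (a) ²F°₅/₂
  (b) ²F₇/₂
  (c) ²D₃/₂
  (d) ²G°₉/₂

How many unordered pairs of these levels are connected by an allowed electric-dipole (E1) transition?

3

(a)–(b): allowed.
(a)–(c): allowed.
(a)–(d): forbidden (parity, ΔJ).
(b)–(c): forbidden (parity, ΔJ).
(b)–(d): allowed.
(c)–(d): forbidden (ΔL, ΔJ).
Allowed pairs: 3 of 6.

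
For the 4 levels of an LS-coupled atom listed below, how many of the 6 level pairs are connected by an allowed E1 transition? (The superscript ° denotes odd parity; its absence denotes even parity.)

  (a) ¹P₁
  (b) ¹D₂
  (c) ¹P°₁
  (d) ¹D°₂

(a)–(b): forbidden (parity).
(a)–(c): allowed.
(a)–(d): allowed.
(b)–(c): allowed.
(b)–(d): allowed.
(c)–(d): forbidden (parity).
Allowed pairs: 4 of 6.

4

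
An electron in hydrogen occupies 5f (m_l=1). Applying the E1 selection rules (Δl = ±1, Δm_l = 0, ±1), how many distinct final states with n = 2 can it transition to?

0

E1 requires l_f ∈ {2, 4}, but neither lies in [0, 1], so no final state is reachable.
Total: 0.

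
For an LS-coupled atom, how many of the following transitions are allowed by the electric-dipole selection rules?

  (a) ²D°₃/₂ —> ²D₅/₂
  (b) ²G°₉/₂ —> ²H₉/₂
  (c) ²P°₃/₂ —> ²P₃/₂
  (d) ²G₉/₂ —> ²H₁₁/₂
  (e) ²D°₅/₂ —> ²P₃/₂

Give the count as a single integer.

4

(a) allowed
(b) allowed
(c) allowed
(d) forbidden (parity fails)
(e) allowed
Total allowed: 4 of 5.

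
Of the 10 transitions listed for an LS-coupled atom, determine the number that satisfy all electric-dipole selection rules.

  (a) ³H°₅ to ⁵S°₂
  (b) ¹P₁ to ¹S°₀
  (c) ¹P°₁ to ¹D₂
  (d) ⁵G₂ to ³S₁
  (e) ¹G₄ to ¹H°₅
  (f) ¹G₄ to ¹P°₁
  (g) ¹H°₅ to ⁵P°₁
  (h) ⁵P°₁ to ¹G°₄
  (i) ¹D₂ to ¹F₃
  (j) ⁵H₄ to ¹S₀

(a) forbidden (parity, ΔS, ΔL, ΔJ fail)
(b) allowed
(c) allowed
(d) forbidden (parity, ΔS, ΔL fail)
(e) allowed
(f) forbidden (ΔL, ΔJ fail)
(g) forbidden (parity, ΔS, ΔL, ΔJ fail)
(h) forbidden (parity, ΔS, ΔL, ΔJ fail)
(i) forbidden (parity fails)
(j) forbidden (parity, ΔS, ΔL, ΔJ fail)
Total allowed: 3 of 10.

3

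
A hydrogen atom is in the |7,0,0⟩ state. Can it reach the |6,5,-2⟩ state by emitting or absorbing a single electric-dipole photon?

forbidden

Δl = 5 − 0 = +5; the E1 rule Δl = ±1 is fails.
m_l: 0 → -2 (Δm_l = -2). |Δm_l| ≤ 1 fails.
The transition is electric-dipole forbidden.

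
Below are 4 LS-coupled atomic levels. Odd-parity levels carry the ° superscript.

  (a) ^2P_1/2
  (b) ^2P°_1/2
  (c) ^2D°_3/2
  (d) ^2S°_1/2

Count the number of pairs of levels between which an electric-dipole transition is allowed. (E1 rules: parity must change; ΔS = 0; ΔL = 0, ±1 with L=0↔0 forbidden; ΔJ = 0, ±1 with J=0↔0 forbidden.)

3

(a)–(b): allowed.
(a)–(c): allowed.
(a)–(d): allowed.
(b)–(c): forbidden (parity).
(b)–(d): forbidden (parity).
(c)–(d): forbidden (parity, ΔL).
Allowed pairs: 3 of 6.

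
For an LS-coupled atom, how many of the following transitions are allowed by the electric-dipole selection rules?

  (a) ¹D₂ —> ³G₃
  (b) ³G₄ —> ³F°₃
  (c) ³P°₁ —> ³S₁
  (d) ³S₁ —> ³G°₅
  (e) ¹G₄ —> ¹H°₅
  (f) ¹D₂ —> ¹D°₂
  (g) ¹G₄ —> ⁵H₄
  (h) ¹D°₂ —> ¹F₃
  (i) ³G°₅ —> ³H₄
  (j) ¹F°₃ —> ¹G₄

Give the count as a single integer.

7

(a) forbidden (parity, ΔS, ΔL fail)
(b) allowed
(c) allowed
(d) forbidden (ΔL, ΔJ fail)
(e) allowed
(f) allowed
(g) forbidden (parity, ΔS fail)
(h) allowed
(i) allowed
(j) allowed
Total allowed: 7 of 10.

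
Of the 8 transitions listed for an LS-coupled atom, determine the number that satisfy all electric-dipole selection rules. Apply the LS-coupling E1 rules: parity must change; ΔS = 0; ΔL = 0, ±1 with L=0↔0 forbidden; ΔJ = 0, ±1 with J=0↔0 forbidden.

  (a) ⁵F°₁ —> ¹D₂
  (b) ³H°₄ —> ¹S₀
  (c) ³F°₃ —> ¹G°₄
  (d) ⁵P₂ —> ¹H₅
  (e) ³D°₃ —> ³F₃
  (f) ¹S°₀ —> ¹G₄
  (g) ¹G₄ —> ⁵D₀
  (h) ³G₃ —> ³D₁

(a) forbidden (ΔS fails)
(b) forbidden (ΔS, ΔL, ΔJ fail)
(c) forbidden (parity, ΔS fail)
(d) forbidden (parity, ΔS, ΔL, ΔJ fail)
(e) allowed
(f) forbidden (ΔL, ΔJ fail)
(g) forbidden (parity, ΔS, ΔL, ΔJ fail)
(h) forbidden (parity, ΔL, ΔJ fail)
Total allowed: 1 of 8.

1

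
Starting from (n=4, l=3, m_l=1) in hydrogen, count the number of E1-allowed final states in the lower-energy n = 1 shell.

0

E1 requires l_f ∈ {2, 4}, but neither lies in [0, 0], so no final state is reachable.
Total: 0.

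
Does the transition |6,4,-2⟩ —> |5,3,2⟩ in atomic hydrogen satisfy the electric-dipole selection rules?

forbidden

Δl = 3 − 4 = -1; the E1 rule Δl = ±1 is ok.
Δm_l = 2 − (-2) = +4. E1 requires Δm_l = 0, ±1: fails.
The transition is electric-dipole forbidden.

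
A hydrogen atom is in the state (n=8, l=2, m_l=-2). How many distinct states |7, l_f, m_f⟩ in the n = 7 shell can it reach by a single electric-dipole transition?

E1 requires Δl = ±1, so l_f ∈ {1, 3}; with 0 ≤ l_f ≤ n_f−1 = 6, the allowed l_f values are {1, 3}.
For l_f = 1: m_f ∈ {m_i−1, m_i, m_i+1} ∩ [−1, 1] = {-1} → 1 state.
For l_f = 3: m_f ∈ {m_i−1, m_i, m_i+1} ∩ [−3, 3] = {-3, -2, -1} → 3 states.
Total: 4.

4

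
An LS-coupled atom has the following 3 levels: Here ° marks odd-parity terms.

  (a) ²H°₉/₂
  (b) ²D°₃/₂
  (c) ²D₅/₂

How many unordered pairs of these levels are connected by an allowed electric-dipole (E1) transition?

1

(a)–(b): forbidden (parity, ΔL, ΔJ).
(a)–(c): forbidden (ΔL, ΔJ).
(b)–(c): allowed.
Allowed pairs: 1 of 3.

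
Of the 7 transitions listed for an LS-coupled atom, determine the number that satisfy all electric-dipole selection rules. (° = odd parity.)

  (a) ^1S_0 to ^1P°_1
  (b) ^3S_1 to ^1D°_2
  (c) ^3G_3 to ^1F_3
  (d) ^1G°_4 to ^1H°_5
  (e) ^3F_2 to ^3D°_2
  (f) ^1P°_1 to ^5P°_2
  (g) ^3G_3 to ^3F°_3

(a) allowed
(b) forbidden (ΔS, ΔL fail)
(c) forbidden (parity, ΔS fail)
(d) forbidden (parity fails)
(e) allowed
(f) forbidden (parity, ΔS fail)
(g) allowed
Total allowed: 3 of 7.

3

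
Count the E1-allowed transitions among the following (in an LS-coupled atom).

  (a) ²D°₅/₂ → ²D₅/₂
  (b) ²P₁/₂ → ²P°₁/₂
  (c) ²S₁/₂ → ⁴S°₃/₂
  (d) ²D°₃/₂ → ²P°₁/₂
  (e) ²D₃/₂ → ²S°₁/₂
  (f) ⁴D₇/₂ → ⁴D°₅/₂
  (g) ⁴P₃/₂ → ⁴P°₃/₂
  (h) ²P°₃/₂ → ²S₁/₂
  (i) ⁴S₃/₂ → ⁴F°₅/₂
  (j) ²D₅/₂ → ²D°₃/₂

6

(a) allowed
(b) allowed
(c) forbidden (ΔS, ΔL fail)
(d) forbidden (parity fails)
(e) forbidden (ΔL fails)
(f) allowed
(g) allowed
(h) allowed
(i) forbidden (ΔL fails)
(j) allowed
Total allowed: 6 of 10.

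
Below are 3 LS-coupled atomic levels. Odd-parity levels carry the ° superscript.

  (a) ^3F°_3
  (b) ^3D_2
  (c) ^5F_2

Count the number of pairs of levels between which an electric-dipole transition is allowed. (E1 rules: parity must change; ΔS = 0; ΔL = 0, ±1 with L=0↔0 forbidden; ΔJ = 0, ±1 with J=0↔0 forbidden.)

1

(a)–(b): allowed.
(a)–(c): forbidden (ΔS).
(b)–(c): forbidden (parity, ΔS).
Allowed pairs: 1 of 3.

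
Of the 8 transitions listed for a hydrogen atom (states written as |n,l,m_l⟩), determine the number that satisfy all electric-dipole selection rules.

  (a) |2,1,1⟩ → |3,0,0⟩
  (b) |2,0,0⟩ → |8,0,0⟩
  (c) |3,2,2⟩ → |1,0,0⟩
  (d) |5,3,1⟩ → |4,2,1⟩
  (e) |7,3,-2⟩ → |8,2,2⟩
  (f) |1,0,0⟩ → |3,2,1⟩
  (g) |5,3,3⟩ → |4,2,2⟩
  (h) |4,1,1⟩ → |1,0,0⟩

4

(a) allowed
(b) forbidden — Δl = +0 (E1 requires Δl = ±1)
(c) forbidden — Δl = -2 (E1 requires Δl = ±1); Δm_l = -2 (E1 requires Δm_l = 0, ±1)
(d) allowed
(e) forbidden — Δm_l = +4 (E1 requires Δm_l = 0, ±1)
(f) forbidden — Δl = +2 (E1 requires Δl = ±1)
(g) allowed
(h) allowed
Total allowed: 4 of 8.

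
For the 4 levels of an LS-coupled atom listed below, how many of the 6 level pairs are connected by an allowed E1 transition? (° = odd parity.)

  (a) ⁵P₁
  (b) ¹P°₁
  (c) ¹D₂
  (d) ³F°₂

1

(a)–(b): forbidden (ΔS).
(a)–(c): forbidden (parity, ΔS).
(a)–(d): forbidden (ΔS, ΔL).
(b)–(c): allowed.
(b)–(d): forbidden (parity, ΔS, ΔL).
(c)–(d): forbidden (ΔS).
Allowed pairs: 1 of 6.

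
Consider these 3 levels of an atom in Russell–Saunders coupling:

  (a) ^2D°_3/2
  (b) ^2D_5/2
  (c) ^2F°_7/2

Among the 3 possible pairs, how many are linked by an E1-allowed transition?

(a)–(b): allowed.
(a)–(c): forbidden (parity, ΔJ).
(b)–(c): allowed.
Allowed pairs: 2 of 3.

2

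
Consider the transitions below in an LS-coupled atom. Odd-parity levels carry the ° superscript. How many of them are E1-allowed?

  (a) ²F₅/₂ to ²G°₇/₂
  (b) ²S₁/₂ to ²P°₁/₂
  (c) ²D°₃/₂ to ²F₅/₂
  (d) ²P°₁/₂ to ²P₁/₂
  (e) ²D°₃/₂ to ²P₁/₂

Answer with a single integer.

(a) allowed
(b) allowed
(c) allowed
(d) allowed
(e) allowed
Total allowed: 5 of 5.

5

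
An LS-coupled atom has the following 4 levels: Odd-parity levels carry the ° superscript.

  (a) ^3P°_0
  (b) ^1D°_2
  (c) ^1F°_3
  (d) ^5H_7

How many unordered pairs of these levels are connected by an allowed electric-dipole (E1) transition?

(a)–(b): forbidden (parity, ΔS, ΔJ).
(a)–(c): forbidden (parity, ΔS, ΔL, ΔJ).
(a)–(d): forbidden (ΔS, ΔL, ΔJ).
(b)–(c): forbidden (parity).
(b)–(d): forbidden (ΔS, ΔL, ΔJ).
(c)–(d): forbidden (ΔS, ΔL, ΔJ).
Allowed pairs: 0 of 6.

0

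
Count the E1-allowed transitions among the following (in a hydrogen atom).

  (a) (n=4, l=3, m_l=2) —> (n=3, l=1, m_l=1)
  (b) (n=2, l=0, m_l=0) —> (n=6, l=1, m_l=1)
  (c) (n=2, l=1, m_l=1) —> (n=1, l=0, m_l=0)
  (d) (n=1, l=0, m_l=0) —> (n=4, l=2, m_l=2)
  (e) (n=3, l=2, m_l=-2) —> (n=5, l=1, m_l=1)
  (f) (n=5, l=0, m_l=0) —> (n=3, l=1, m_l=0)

3

(a) forbidden — Δl = -2 (E1 requires Δl = ±1)
(b) allowed
(c) allowed
(d) forbidden — Δl = +2 (E1 requires Δl = ±1); Δm_l = +2 (E1 requires Δm_l = 0, ±1)
(e) forbidden — Δm_l = +3 (E1 requires Δm_l = 0, ±1)
(f) allowed
Total allowed: 3 of 6.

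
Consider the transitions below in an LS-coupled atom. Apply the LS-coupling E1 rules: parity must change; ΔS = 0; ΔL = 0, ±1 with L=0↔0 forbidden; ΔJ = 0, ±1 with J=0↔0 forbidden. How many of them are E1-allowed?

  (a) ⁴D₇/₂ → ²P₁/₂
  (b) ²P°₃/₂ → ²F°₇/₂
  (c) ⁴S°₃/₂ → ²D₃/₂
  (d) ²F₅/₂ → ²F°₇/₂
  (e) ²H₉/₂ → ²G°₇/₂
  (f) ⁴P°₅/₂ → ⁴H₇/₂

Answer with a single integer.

(a) forbidden (parity, ΔS, ΔJ fail)
(b) forbidden (parity, ΔL, ΔJ fail)
(c) forbidden (ΔS, ΔL fail)
(d) allowed
(e) allowed
(f) forbidden (ΔL fails)
Total allowed: 2 of 6.

2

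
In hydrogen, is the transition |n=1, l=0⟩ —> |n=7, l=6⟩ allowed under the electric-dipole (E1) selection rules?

Initial l = 0, final l = 6, so Δl = +6. E1 requires Δl = ±1: fails.
The transition is electric-dipole forbidden.

forbidden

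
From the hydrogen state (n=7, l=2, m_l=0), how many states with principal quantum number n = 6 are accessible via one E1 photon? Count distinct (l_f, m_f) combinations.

6

E1 requires Δl = ±1, so l_f ∈ {1, 3}; with 0 ≤ l_f ≤ n_f−1 = 5, the allowed l_f values are {1, 3}.
For l_f = 1: m_f ∈ {m_i−1, m_i, m_i+1} ∩ [−1, 1] = {-1, 0, 1} → 3 states.
For l_f = 3: m_f ∈ {m_i−1, m_i, m_i+1} ∩ [−3, 3] = {-1, 0, 1} → 3 states.
Total: 6.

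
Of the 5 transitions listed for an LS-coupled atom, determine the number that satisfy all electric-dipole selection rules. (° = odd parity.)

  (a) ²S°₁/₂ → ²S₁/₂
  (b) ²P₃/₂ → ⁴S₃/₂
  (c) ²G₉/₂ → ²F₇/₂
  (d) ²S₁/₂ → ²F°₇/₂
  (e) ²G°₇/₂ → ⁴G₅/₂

(a) forbidden (ΔL fails)
(b) forbidden (parity, ΔS fail)
(c) forbidden (parity fails)
(d) forbidden (ΔL, ΔJ fail)
(e) forbidden (ΔS fails)
Total allowed: 0 of 5.

0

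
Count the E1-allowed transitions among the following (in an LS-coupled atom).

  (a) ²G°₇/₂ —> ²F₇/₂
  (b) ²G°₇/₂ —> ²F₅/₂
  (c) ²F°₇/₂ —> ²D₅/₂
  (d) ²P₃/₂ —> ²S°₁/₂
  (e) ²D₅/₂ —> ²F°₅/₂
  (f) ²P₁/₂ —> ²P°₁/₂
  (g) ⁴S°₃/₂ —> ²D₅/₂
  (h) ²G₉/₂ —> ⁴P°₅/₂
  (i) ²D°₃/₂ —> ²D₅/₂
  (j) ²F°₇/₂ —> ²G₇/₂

8

(a) allowed
(b) allowed
(c) allowed
(d) allowed
(e) allowed
(f) allowed
(g) forbidden (ΔS, ΔL fail)
(h) forbidden (ΔS, ΔL, ΔJ fail)
(i) allowed
(j) allowed
Total allowed: 8 of 10.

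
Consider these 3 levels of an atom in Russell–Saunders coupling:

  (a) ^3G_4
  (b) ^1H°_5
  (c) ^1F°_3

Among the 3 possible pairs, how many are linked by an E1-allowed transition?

0

(a)–(b): forbidden (ΔS).
(a)–(c): forbidden (ΔS).
(b)–(c): forbidden (parity, ΔL, ΔJ).
Allowed pairs: 0 of 3.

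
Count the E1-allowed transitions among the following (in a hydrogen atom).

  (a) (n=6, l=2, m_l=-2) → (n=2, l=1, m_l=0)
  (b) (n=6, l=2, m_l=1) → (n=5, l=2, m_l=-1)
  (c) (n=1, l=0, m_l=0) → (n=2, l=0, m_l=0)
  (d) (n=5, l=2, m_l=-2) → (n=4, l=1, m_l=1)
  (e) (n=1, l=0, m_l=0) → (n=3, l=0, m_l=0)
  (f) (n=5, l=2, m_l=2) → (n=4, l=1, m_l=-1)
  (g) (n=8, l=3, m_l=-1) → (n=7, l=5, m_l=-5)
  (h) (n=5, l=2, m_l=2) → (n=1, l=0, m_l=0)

(a) forbidden — Δm_l = +2 (E1 requires Δm_l = 0, ±1)
(b) forbidden — Δl = +0 (E1 requires Δl = ±1); Δm_l = -2 (E1 requires Δm_l = 0, ±1)
(c) forbidden — Δl = +0 (E1 requires Δl = ±1)
(d) forbidden — Δm_l = +3 (E1 requires Δm_l = 0, ±1)
(e) forbidden — Δl = +0 (E1 requires Δl = ±1)
(f) forbidden — Δm_l = -3 (E1 requires Δm_l = 0, ±1)
(g) forbidden — Δl = +2 (E1 requires Δl = ±1); Δm_l = -4 (E1 requires Δm_l = 0, ±1)
(h) forbidden — Δl = -2 (E1 requires Δl = ±1); Δm_l = -2 (E1 requires Δm_l = 0, ±1)
Total allowed: 0 of 8.

0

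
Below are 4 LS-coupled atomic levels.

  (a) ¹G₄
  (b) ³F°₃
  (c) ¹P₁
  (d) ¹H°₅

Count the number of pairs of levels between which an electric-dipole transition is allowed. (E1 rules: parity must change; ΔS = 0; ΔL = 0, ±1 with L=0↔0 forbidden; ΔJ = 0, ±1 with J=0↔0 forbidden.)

1

(a)–(b): forbidden (ΔS).
(a)–(c): forbidden (parity, ΔL, ΔJ).
(a)–(d): allowed.
(b)–(c): forbidden (ΔS, ΔL, ΔJ).
(b)–(d): forbidden (parity, ΔS, ΔL, ΔJ).
(c)–(d): forbidden (ΔL, ΔJ).
Allowed pairs: 1 of 6.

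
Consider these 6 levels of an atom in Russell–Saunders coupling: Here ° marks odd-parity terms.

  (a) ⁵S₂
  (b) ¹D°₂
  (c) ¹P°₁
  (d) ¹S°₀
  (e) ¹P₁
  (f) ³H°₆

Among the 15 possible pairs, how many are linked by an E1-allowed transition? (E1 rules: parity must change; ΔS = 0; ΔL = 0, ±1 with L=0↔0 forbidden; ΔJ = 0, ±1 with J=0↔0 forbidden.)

(a)–(b): forbidden (ΔS, ΔL).
(a)–(c): forbidden (ΔS).
(a)–(d): forbidden (ΔS, ΔL, ΔJ).
(a)–(e): forbidden (parity, ΔS).
(a)–(f): forbidden (ΔS, ΔL, ΔJ).
(b)–(c): forbidden (parity).
(b)–(d): forbidden (parity, ΔL, ΔJ).
(b)–(e): allowed.
(b)–(f): forbidden (parity, ΔS, ΔL, ΔJ).
(c)–(d): forbidden (parity).
(c)–(e): allowed.
(c)–(f): forbidden (parity, ΔS, ΔL, ΔJ).
(d)–(e): allowed.
(d)–(f): forbidden (parity, ΔS, ΔL, ΔJ).
(e)–(f): forbidden (ΔS, ΔL, ΔJ).
Allowed pairs: 3 of 15.

3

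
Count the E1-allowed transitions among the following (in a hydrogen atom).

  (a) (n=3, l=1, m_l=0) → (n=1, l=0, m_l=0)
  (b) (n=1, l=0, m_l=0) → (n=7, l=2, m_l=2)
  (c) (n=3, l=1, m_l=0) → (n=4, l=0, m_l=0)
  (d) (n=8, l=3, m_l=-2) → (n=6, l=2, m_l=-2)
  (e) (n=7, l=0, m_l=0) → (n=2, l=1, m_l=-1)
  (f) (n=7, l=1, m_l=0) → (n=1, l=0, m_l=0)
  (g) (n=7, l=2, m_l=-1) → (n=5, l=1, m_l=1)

(a) allowed
(b) forbidden — Δl = +2 (E1 requires Δl = ±1); Δm_l = +2 (E1 requires Δm_l = 0, ±1)
(c) allowed
(d) allowed
(e) allowed
(f) allowed
(g) forbidden — Δm_l = +2 (E1 requires Δm_l = 0, ±1)
Total allowed: 5 of 7.

5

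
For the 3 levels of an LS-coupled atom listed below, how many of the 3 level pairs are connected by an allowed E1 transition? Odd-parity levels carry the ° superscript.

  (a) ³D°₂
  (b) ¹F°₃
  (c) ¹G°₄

0

(a)–(b): forbidden (parity, ΔS).
(a)–(c): forbidden (parity, ΔS, ΔL, ΔJ).
(b)–(c): forbidden (parity).
Allowed pairs: 0 of 3.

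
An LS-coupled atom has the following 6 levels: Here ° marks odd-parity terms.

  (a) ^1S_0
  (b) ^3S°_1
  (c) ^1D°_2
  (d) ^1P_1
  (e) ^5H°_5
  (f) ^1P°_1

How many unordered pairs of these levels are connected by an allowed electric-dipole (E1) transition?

3

(a)–(b): forbidden (ΔS, ΔL).
(a)–(c): forbidden (ΔL, ΔJ).
(a)–(d): forbidden (parity).
(a)–(e): forbidden (ΔS, ΔL, ΔJ).
(a)–(f): allowed.
(b)–(c): forbidden (parity, ΔS, ΔL).
(b)–(d): forbidden (ΔS).
(b)–(e): forbidden (parity, ΔS, ΔL, ΔJ).
(b)–(f): forbidden (parity, ΔS).
(c)–(d): allowed.
(c)–(e): forbidden (parity, ΔS, ΔL, ΔJ).
(c)–(f): forbidden (parity).
(d)–(e): forbidden (ΔS, ΔL, ΔJ).
(d)–(f): allowed.
(e)–(f): forbidden (parity, ΔS, ΔL, ΔJ).
Allowed pairs: 3 of 15.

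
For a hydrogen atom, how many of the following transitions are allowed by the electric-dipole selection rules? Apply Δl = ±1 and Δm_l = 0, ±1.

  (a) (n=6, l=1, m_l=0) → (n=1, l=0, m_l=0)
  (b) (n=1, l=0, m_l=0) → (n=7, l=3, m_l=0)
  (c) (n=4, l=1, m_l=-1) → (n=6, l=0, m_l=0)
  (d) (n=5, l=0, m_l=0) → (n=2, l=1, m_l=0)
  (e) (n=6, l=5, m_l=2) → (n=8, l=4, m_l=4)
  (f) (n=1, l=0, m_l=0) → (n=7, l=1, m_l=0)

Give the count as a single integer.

4

(a) allowed
(b) forbidden — Δl = +3 (E1 requires Δl = ±1)
(c) allowed
(d) allowed
(e) forbidden — Δm_l = +2 (E1 requires Δm_l = 0, ±1)
(f) allowed
Total allowed: 4 of 6.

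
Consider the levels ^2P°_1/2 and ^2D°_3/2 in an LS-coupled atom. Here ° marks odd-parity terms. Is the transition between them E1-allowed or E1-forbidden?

forbidden

Reading off the term symbols: S 1/2→1/2, L 1→2, J 1/2→3/2, parity odd→odd.
ΔS = 0: S: 1/2 → 1/2 — ✓.
ΔL = 0, ±1 (not L=0↔0): L: 1 → 2, ΔL = +1 — ✓.
Parity must change: odd → odd — ✗.
ΔJ = 0, ±1 (not J=0↔0): J: 1/2 → 3/2, ΔJ = +1 — ✓.
Rule(s) violated: parity.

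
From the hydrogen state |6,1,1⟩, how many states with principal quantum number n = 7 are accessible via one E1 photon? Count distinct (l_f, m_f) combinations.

E1 requires Δl = ±1, so l_f ∈ {0, 2}; with 0 ≤ l_f ≤ n_f−1 = 6, the allowed l_f values are {0, 2}.
For l_f = 0: m_f ∈ {m_i−1, m_i, m_i+1} ∩ [−0, 0] = {0} → 1 state.
For l_f = 2: m_f ∈ {m_i−1, m_i, m_i+1} ∩ [−2, 2] = {0, 1, 2} → 3 states.
Total: 4.

4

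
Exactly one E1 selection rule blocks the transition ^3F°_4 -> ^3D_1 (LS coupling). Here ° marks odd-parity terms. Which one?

the ΔJ = 0, ±1 rule

Initial level: S=1, L=3, J=4, parity odd. Final level: S=1, L=2, J=1, parity even.
Parity must change: odd → even — ✓.
ΔS = 0: S: 1 → 1 — ✓.
ΔL = 0, ±1 (not L=0↔0): L: 3 → 2, ΔL = -1 — ✓.
ΔJ = 0, ±1 (not J=0↔0): J: 4 → 1, ΔJ = -3 — ✗.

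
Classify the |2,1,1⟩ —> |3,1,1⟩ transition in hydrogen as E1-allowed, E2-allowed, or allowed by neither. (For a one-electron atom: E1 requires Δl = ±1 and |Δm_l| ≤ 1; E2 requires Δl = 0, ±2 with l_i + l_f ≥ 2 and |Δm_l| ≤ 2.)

E2

Δl = 1 − 1 = +0; l_i + l_f = 2.
Δm_l = +0.
E1 (Δl = ±1, |Δm_l| ≤ 1): not satisfied.
E2 (Δl = 0,±2, l_i+l_f ≥ 2, |Δm_l| ≤ 2): satisfied.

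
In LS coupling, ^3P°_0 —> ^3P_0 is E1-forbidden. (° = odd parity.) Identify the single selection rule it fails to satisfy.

the J=0 ↔ J=0 exclusion

ΔS = 0: S: 1 → 1 — ✓.
ΔJ = 0, ±1 (not J=0↔0): J: 0 → 0, ΔJ = +0 — ✗.
ΔL = 0, ±1 (not L=0↔0): L: 1 → 1, ΔL = +0 — ✓.
Parity must change: odd → even — ✓.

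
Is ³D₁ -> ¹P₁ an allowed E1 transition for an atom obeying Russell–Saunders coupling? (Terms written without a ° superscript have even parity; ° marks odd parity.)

forbidden

Parity must change: even → even — fails.
ΔS = 0: S: 1 → 0 — fails.
ΔL = 0, ±1 (not L=0↔0): L: 2 → 1, ΔL = -1 — passes.
ΔJ = 0, ±1 (not J=0↔0): J: 1 → 1, ΔJ = +0 — passes.
Rule(s) violated: parity, ΔS.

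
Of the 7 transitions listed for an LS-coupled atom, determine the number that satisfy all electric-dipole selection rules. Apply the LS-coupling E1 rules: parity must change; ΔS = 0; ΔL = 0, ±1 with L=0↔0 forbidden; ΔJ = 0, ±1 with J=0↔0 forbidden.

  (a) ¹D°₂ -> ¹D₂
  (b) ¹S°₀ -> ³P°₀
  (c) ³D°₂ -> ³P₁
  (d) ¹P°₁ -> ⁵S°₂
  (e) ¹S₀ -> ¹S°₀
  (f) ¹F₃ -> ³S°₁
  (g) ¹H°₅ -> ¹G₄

3

(a) allowed
(b) forbidden (parity, ΔS, ΔJ fail)
(c) allowed
(d) forbidden (parity, ΔS fail)
(e) forbidden (ΔL, ΔJ fail)
(f) forbidden (ΔS, ΔL, ΔJ fail)
(g) allowed
Total allowed: 3 of 7.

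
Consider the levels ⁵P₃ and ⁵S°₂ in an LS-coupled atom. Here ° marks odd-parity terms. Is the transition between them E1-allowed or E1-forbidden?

allowed

Reading off the term symbols: S 2→2, L 1→0, J 3→2, parity even→odd.
Parity must change: even → odd — ✓.
ΔJ = 0, ±1 (not J=0↔0): J: 3 → 2, ΔJ = -1 — ✓.
ΔS = 0: S: 2 → 2 — ✓.
ΔL = 0, ±1 (not L=0↔0): L: 1 → 0, ΔL = -1 — ✓.
All four E1 rules are satisfied.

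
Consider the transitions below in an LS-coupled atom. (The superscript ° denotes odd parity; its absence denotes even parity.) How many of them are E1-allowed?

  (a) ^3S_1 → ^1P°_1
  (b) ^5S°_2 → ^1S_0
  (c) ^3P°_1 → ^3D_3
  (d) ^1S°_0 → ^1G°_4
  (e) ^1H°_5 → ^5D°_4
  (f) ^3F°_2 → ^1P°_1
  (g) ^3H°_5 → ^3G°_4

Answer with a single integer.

0

(a) forbidden (ΔS fails)
(b) forbidden (ΔS, ΔL, ΔJ fail)
(c) forbidden (ΔJ fails)
(d) forbidden (parity, ΔL, ΔJ fail)
(e) forbidden (parity, ΔS, ΔL fail)
(f) forbidden (parity, ΔS, ΔL fail)
(g) forbidden (parity fails)
Total allowed: 0 of 7.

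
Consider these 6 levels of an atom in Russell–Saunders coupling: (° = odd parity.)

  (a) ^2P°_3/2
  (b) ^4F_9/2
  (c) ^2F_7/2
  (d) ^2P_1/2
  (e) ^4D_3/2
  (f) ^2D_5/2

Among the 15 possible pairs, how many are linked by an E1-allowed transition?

(a)–(b): forbidden (ΔS, ΔL, ΔJ).
(a)–(c): forbidden (ΔL, ΔJ).
(a)–(d): allowed.
(a)–(e): forbidden (ΔS).
(a)–(f): allowed.
(b)–(c): forbidden (parity, ΔS).
(b)–(d): forbidden (parity, ΔS, ΔL, ΔJ).
(b)–(e): forbidden (parity, ΔJ).
(b)–(f): forbidden (parity, ΔS, ΔJ).
(c)–(d): forbidden (parity, ΔL, ΔJ).
(c)–(e): forbidden (parity, ΔS, ΔJ).
(c)–(f): forbidden (parity).
(d)–(e): forbidden (parity, ΔS).
(d)–(f): forbidden (parity, ΔJ).
(e)–(f): forbidden (parity, ΔS).
Allowed pairs: 2 of 15.

2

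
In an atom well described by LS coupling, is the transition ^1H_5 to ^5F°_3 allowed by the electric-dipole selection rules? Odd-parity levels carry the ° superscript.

Initial level: S=0, L=5, J=5, parity even. Final level: S=2, L=3, J=3, parity odd.
Parity must change: even → odd — ok.
ΔS = 0: S: 0 → 2 — fails.
ΔL = 0, ±1 (not L=0↔0): L: 5 → 3, ΔL = -2 — fails.
ΔJ = 0, ±1 (not J=0↔0): J: 5 → 3, ΔJ = -2 — fails.
Rule(s) violated: ΔS, ΔL, ΔJ.

forbidden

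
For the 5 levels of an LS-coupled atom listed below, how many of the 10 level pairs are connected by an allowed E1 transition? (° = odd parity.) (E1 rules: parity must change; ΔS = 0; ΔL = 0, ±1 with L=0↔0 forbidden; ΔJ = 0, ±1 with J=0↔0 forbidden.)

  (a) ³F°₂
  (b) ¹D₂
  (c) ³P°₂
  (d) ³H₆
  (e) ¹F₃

0

(a)–(b): forbidden (ΔS).
(a)–(c): forbidden (parity, ΔL).
(a)–(d): forbidden (ΔL, ΔJ).
(a)–(e): forbidden (ΔS).
(b)–(c): forbidden (ΔS).
(b)–(d): forbidden (parity, ΔS, ΔL, ΔJ).
(b)–(e): forbidden (parity).
(c)–(d): forbidden (ΔL, ΔJ).
(c)–(e): forbidden (ΔS, ΔL).
(d)–(e): forbidden (parity, ΔS, ΔL, ΔJ).
Allowed pairs: 0 of 10.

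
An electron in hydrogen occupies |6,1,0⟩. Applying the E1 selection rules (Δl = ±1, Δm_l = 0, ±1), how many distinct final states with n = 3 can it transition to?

4

E1 requires Δl = ±1, so l_f ∈ {0, 2}; with 0 ≤ l_f ≤ n_f−1 = 2, the allowed l_f values are {0, 2}.
For l_f = 0: m_f ∈ {m_i−1, m_i, m_i+1} ∩ [−0, 0] = {0} → 1 state.
For l_f = 2: m_f ∈ {m_i−1, m_i, m_i+1} ∩ [−2, 2] = {-1, 0, 1} → 3 states.
Total: 4.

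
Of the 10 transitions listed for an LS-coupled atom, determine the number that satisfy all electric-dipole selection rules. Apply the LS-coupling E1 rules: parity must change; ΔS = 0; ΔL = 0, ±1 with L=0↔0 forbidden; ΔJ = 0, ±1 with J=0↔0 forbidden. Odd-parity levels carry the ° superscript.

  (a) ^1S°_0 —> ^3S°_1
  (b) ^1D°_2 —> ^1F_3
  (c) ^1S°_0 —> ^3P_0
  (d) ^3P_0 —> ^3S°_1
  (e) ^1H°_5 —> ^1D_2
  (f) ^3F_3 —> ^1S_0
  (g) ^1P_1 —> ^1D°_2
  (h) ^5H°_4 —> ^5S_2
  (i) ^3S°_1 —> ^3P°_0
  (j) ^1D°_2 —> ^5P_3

(a) forbidden (parity, ΔS, ΔL fail)
(b) allowed
(c) forbidden (ΔS, ΔJ fail)
(d) allowed
(e) forbidden (ΔL, ΔJ fail)
(f) forbidden (parity, ΔS, ΔL, ΔJ fail)
(g) allowed
(h) forbidden (ΔL, ΔJ fail)
(i) forbidden (parity fails)
(j) forbidden (ΔS fails)
Total allowed: 3 of 10.

3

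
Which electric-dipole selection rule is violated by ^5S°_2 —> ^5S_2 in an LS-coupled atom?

the L=0 ↔ L=0 exclusion

Reading off the term symbols: S 2→2, L 0→0, J 2→2, parity odd→even.
Parity must change: odd → even — ok.
ΔS = 0: S: 2 → 2 — ok.
ΔL = 0, ±1 (not L=0↔0): L: 0 → 0, ΔL = +0 — fails.
ΔJ = 0, ±1 (not J=0↔0): J: 2 → 2, ΔJ = +0 — ok.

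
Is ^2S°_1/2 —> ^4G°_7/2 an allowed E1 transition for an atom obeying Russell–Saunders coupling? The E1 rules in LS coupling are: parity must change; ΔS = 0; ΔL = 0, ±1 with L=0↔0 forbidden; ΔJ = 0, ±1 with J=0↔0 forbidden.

ΔJ = 0, ±1 (not J=0↔0): J: 1/2 → 7/2, ΔJ = +3 — ✗.
ΔS = 0: S: 1/2 → 3/2 — ✗.
Parity must change: odd → odd — ✗.
ΔL = 0, ±1 (not L=0↔0): L: 0 → 4, ΔL = +4 — ✗.
Rule(s) violated: parity, ΔS, ΔL, ΔJ.

forbidden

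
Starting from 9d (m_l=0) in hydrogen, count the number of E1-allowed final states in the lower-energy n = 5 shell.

6

E1 requires Δl = ±1, so l_f ∈ {1, 3}; with 0 ≤ l_f ≤ n_f−1 = 4, the allowed l_f values are {1, 3}.
For l_f = 1: m_f ∈ {m_i−1, m_i, m_i+1} ∩ [−1, 1] = {-1, 0, 1} → 3 states.
For l_f = 3: m_f ∈ {m_i−1, m_i, m_i+1} ∩ [−3, 3] = {-1, 0, 1} → 3 states.
Total: 6.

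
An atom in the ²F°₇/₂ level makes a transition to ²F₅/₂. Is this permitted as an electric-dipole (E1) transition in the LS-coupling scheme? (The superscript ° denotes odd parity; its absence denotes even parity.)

allowed

Reading off the term symbols: S 1/2→1/2, L 3→3, J 7/2→5/2, parity odd→even.
Parity must change: odd → even — ok.
ΔS = 0: S: 1/2 → 1/2 — ok.
ΔL = 0, ±1 (not L=0↔0): L: 3 → 3, ΔL = +0 — ok.
ΔJ = 0, ±1 (not J=0↔0): J: 7/2 → 5/2, ΔJ = -1 — ok.
All four E1 rules are satisfied.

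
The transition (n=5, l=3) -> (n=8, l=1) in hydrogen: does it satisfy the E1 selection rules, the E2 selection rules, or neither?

E2

Δl = 1 − 3 = -2; l_i + l_f = 4.
E1 (Δl = ±1): not satisfied.
E2 (Δl = 0,±2, l_i+l_f ≥ 2): satisfied.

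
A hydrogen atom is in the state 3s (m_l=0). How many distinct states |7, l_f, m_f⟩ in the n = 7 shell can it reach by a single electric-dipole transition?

3

E1 requires Δl = ±1, so l_f ∈ {-1, 1}; with 0 ≤ l_f ≤ n_f−1 = 6, the allowed l_f values are {1}.
For l_f = 1: m_f ∈ {m_i−1, m_i, m_i+1} ∩ [−1, 1] = {-1, 0, 1} → 3 states.
Total: 3.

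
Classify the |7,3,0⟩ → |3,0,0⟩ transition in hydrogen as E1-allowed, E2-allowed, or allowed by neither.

Δl = 0 − 3 = -3; l_i + l_f = 3.
Δm_l = +0.
E1 (Δl = ±1, |Δm_l| ≤ 1): not satisfied.
E2 (Δl = 0,±2, l_i+l_f ≥ 2, |Δm_l| ≤ 2): not satisfied.

neither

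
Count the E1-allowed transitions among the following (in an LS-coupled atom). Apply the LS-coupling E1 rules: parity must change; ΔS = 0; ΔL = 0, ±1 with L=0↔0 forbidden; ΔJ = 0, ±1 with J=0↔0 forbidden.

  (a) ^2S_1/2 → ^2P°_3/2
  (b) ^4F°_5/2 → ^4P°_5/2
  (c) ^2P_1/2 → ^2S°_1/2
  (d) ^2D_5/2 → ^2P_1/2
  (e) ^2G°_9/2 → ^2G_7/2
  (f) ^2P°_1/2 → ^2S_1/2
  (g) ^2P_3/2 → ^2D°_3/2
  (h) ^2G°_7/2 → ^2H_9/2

6

(a) allowed
(b) forbidden (parity, ΔL fail)
(c) allowed
(d) forbidden (parity, ΔJ fail)
(e) allowed
(f) allowed
(g) allowed
(h) allowed
Total allowed: 6 of 8.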